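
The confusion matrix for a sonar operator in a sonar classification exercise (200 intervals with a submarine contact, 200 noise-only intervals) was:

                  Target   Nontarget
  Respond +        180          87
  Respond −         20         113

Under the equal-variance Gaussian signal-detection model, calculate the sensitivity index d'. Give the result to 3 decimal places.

d' = 1.445

H = 180/200 = 0.9000
FA = 87/200 = 0.4350
z(H) = z(0.9000) = 1.2816
z(FA) = z(0.4350) = -0.1637
d' = z(H) − z(FA) = 1.2816 − (-0.1637) = 1.4453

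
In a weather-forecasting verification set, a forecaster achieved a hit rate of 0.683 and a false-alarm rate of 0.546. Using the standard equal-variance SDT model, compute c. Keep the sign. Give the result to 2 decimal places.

Φ⁻¹(H) = Φ⁻¹(0.683) = 0.4761
Φ⁻¹(FA) = Φ⁻¹(0.546) = 0.1156
c = −½·[z(H) + z(FA)] = −0.5 × (0.4761 + 0.1156) = -0.29585
c < 0: the forecaster has a liberal response bias.

c = -0.30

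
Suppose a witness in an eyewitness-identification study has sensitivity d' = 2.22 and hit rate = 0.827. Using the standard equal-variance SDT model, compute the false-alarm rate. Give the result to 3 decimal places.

z(hit rate) = z(0.827) = 0.9424
z(FA) = z(H) − d' = 0.9424 − 2.22 = -1.2776
false-alarm rate = Φ(-1.2776) = 0.1007

false-alarm rate = 0.101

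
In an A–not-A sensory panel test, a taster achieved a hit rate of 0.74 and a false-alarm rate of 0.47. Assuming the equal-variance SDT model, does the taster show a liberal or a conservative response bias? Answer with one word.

z(H) = 0.643, z(FA) = -0.075
c = −½·(z(H) + z(FA)) = -0.284
c < 0 → liberal criterion (biased toward responding “yes”).

liberal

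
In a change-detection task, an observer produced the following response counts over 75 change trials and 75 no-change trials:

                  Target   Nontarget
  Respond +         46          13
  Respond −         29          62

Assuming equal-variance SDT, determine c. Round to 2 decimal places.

H = 46/75 = 0.6133
FA = 13/75 = 0.1733
z(H) = 0.288
z(FA) = -0.941
c = −½·[z(H) + z(FA)] = −0.5 × (0.288 + (-0.941)) = 0.3265
c > 0: the observer has a conservative response bias.

c = 0.33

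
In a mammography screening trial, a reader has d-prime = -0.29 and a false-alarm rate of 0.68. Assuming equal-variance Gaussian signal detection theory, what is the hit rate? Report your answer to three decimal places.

z(false-alarm rate) = z(0.68) = 0.4677
z(H) = z(FA) + d' = 0.4677 + (-0.29) = 0.1777
hit rate = Φ(0.1777) = 0.5705

hit rate = 0.571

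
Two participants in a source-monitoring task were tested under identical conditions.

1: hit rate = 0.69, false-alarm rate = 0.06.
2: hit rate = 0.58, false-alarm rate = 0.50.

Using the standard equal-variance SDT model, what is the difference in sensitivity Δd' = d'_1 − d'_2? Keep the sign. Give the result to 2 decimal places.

Δd' = 1.85

1: z(0.69) = 0.496, z(0.06) = -1.555, d' = 2.051
2: z(0.58) = 0.202, z(0.50) = 0.000, d' = 0.202
Δd' = d'_1 − d'_2 = 2.051 − 0.202 = 1.849
1 has the higher sensitivity.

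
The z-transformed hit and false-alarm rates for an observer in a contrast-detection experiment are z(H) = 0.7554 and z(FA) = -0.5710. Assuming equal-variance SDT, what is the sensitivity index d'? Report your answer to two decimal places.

d' = 1.33

d' = z(H) − z(FA) = 0.7554 − (-0.5710) = 1.3264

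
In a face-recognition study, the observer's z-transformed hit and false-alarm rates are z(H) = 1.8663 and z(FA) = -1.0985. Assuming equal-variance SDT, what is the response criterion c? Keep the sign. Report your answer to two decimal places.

c = −½·[z(H) + z(FA)] = −½·(1.8663 + (-1.0985)) = -0.3839
c < 0: the observer has a liberal response bias.

c = -0.38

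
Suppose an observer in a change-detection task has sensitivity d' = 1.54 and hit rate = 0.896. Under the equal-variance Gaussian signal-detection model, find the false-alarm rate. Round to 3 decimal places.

false-alarm rate = 0.389

z(hit rate) = z(0.896) = 1.2591
z(FA) = z(H) − d' = 1.2591 − 1.54 = -0.2809
false-alarm rate = Φ(-0.2809) = 0.3894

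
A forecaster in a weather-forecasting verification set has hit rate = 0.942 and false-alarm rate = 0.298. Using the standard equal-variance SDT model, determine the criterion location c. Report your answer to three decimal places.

z(H) = z(0.942) = 1.5718
z(FA) = z(0.298) = -0.5302
c = −½·[z(H) + z(FA)] = −0.5 × (1.5718 + (-0.5302)) = -0.5208

c = -0.521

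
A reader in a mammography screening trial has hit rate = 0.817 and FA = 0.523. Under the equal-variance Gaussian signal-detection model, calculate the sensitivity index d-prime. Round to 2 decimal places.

Φ⁻¹(0.817) = 0.9040, Φ⁻¹(0.523) = 0.0577
d' = z(H) − z(FA) = 0.9040 − 0.0577 = 0.8463

d-prime = 0.85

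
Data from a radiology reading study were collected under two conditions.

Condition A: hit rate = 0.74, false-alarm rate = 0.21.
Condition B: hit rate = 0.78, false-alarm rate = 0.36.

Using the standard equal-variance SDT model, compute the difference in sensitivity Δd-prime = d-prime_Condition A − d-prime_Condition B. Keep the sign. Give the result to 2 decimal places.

Δd-prime = 0.32

Condition A: z(0.74) = 0.643, z(0.21) = -0.806, d' = 1.449
Condition B: z(0.78) = 0.772, z(0.36) = -0.358, d' = 1.130
Δd' = d'_Condition A − d'_Condition B = 1.449 − 1.130 = 0.319
Condition A has the higher sensitivity.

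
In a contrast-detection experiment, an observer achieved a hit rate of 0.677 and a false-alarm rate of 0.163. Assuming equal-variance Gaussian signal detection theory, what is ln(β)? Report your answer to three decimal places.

ln β = 0.377

z(H) = z(0.677) = 0.4593
z(FA) = z(0.163) = -0.9822
ln β = −½·[z(H)² − z(FA)²] = −0.5 × (0.2110 − 0.9647) = 0.37685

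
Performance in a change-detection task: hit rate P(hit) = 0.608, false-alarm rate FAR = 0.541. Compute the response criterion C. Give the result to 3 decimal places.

Φ⁻¹(H) = 0.2741
Φ⁻¹(FA) = 0.1030
c = −½·[z(H) + z(FA)] = −0.5 × (0.2741 + 0.1030) = -0.18855
c < 0: the observer has a liberal response bias.

C = -0.189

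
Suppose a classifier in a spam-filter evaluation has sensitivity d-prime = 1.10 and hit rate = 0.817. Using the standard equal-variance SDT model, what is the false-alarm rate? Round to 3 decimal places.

false-alarm rate = 0.422

z(hit rate) = z(0.817) = 0.9040
z(FA) = z(H) − d' = 0.9040 − 1.10 = -0.1960
false-alarm rate = Φ(-0.1960) = 0.4223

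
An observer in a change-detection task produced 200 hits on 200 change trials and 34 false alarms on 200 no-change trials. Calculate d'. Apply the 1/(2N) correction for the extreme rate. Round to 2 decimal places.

The hit rate is 200/200 = 1, so apply the 1/(2N) correction: H → 1 − 1/(2·200) = 0.99750.
z(H) = z(0.99750) = 2.807
z(FA) = z(0.17000) = -0.954
d' = 2.807 − (-0.954) = 3.761

d' = 3.76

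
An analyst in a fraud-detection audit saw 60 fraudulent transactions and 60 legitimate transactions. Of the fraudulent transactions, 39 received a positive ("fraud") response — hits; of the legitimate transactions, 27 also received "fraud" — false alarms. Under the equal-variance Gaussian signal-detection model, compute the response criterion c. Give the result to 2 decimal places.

c = -0.13

H = 39/60 = 0.6500
FA = 27/60 = 0.4500
z(H) = 0.3853
z(FA) = -0.1257
c = −½·[z(H) + z(FA)] = −0.5 × (0.3853 + (-0.1257)) = -0.1298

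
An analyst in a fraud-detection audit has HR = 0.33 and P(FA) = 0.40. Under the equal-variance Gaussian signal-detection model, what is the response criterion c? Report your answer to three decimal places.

c = 0.347

z(H) = z(0.33) = -0.4399
z(FA) = z(0.40) = -0.2533
c = −½·[z(H) + z(FA)] = −0.5 × (-0.4399 + (-0.2533)) = 0.3466
c > 0: the analyst has a conservative response bias.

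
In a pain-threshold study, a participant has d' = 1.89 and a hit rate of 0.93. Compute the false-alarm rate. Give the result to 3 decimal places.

false-alarm rate = 0.339

z(hit rate) = z(0.93) = 1.4758
z(FA) = z(H) − d' = 1.4758 − 1.89 = -0.4142
false-alarm rate = Φ(-0.4142) = 0.3394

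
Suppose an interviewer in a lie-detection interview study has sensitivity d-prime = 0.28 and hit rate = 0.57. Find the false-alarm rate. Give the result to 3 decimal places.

z(hit rate) = z(0.57) = 0.1764
z(FA) = z(H) − d' = 0.1764 − 0.28 = -0.1036
false-alarm rate = Φ(-0.1036) = 0.4587

false-alarm rate = 0.459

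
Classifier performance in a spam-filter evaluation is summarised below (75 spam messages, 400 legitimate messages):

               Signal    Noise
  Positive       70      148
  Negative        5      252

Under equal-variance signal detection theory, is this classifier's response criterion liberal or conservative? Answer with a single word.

liberal

z(H) = 1.501, z(FA) = -0.332
c = −½·(z(H) + z(FA)) = -0.5845
c < 0 → liberal criterion (biased toward responding “yes”).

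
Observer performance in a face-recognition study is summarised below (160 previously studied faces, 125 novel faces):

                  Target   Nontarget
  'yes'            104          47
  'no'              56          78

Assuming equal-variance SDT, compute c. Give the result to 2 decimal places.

c = -0.03

H = 104/160 = 0.6500
FA = 47/125 = 0.3760
Φ⁻¹(H) = 0.385
Φ⁻¹(FA) = -0.316
c = −½·[z(H) + z(FA)] = −0.5 × (0.385 + (-0.316)) = -0.0345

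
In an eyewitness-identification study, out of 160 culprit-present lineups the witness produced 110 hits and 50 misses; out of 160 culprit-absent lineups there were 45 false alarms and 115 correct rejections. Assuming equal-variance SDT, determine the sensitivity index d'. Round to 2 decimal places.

H = 110/160 = 0.6875
FA = 45/160 = 0.2812
z(H) = z(0.6875) = 0.489
z(FA) = z(0.2812) = -0.579
d' = z(H) − z(FA) = 0.489 − (-0.579) = 1.068

d' = 1.07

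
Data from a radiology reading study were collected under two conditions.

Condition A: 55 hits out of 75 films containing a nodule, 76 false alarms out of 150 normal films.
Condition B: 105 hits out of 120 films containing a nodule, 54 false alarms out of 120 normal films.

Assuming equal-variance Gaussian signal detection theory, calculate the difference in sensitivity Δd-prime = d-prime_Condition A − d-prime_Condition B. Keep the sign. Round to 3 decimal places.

Condition A: z(0.7333) = 0.6228, z(0.5067) = 0.0168, d' = 0.6060
Condition B: z(0.8750) = 1.1503, z(0.4500) = -0.1257, d' = 1.2760
Δd' = d'_Condition A − d'_Condition B = 0.6060 − 1.2760 = -0.6700
Condition B has the higher sensitivity.

Δd-prime = -0.670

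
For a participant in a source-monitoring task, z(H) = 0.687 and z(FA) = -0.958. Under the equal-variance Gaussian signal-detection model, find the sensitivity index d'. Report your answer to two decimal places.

d' = 1.65

d' = z(H) − z(FA) = 0.687 − (-0.958) = 1.645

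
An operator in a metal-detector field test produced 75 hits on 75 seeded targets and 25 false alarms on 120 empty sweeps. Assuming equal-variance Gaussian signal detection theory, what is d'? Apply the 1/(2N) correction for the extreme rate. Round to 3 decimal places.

The hit rate is 75/75 = 1, so apply the 1/(2N) correction: H → 1 − 1/(2·75) = 0.99333.
z(H) = z(0.99333) = 2.4746
z(FA) = z(0.20833) = -0.8122
d' = 2.4746 − (-0.8122) = 3.2868

d' = 3.287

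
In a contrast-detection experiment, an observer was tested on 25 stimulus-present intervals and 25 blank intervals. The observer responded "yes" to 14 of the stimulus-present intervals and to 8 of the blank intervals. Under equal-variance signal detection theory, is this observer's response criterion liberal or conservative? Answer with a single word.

z(H) = 0.151, z(FA) = -0.468
c = −½·(z(H) + z(FA)) = 0.1585
c > 0 → conservative criterion (biased toward responding “no”).

conservative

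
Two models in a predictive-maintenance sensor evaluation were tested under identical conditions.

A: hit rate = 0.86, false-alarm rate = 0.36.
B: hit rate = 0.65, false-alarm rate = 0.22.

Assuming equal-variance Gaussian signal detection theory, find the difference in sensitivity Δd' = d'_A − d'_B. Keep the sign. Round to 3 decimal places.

A: z(0.86) = 1.0803, z(0.36) = -0.3585, d' = 1.4388
B: z(0.65) = 0.3853, z(0.22) = -0.7722, d' = 1.1575
Δd' = d'_A − d'_B = 1.4388 − 1.1575 = 0.2813
A has the higher sensitivity.

Δd' = 0.281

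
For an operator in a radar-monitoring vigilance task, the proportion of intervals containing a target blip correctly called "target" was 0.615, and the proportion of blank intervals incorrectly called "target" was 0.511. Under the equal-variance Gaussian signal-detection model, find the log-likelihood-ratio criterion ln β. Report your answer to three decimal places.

z(H) = 0.2924
z(FA) = 0.0276
ln β = −½·[z(H)² − z(FA)²] = −0.5 × (0.0855 − 0.0008) = -0.04235

ln β = -0.042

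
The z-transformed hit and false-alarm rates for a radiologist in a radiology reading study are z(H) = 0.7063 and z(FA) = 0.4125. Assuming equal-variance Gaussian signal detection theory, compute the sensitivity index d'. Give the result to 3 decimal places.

d' = z(H) − z(FA) = 0.7063 − 0.4125 = 0.2938

d' = 0.294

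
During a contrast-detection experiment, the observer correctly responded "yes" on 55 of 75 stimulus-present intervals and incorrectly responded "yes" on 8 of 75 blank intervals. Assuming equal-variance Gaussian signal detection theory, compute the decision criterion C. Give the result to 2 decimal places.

C = 0.31

H = 55/75 = 0.7333
FA = 8/75 = 0.1067
Φ⁻¹(0.7333) = 0.6228, Φ⁻¹(0.1067) = -1.2443
c = −½·[z(H) + z(FA)] = −0.5 × (0.6228 + (-1.2443)) = 0.31075
c > 0: the observer has a conservative response bias.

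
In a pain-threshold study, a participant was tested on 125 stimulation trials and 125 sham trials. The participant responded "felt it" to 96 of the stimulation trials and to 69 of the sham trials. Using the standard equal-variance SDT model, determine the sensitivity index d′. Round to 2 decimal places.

d′ = 0.60

H = 96/125 = 0.7680
FA = 69/125 = 0.5520
z(H) = 0.732
z(FA) = 0.131
d' = z(H) − z(FA) = 0.732 − 0.131 = 0.601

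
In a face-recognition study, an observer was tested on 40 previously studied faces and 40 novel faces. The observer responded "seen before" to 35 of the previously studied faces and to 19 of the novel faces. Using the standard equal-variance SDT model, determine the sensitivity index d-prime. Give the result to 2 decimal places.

H = 35/40 = 0.8750
FA = 19/40 = 0.4750
Φ⁻¹(H) = Φ⁻¹(0.8750) = 1.150
Φ⁻¹(FA) = Φ⁻¹(0.4750) = -0.063
d' = z(H) − z(FA) = 1.150 − (-0.063) = 1.213

d-prime = 1.21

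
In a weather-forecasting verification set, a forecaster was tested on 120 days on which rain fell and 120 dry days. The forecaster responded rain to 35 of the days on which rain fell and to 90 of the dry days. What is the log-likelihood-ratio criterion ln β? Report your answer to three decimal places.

H = 35/120 = 0.2917
FA = 90/120 = 0.7500
z(0.2917) = -0.5484, z(0.7500) = 0.6745
ln β = −½·[z(H)² − z(FA)²] = −0.5 × (0.3007 − 0.4550) = 0.07715

ln β = 0.077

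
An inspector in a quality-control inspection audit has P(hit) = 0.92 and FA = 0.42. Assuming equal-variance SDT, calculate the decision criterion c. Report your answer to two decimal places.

z(H) = z(0.92) = 1.4051
z(FA) = z(0.42) = -0.2019
c = −½·[z(H) + z(FA)] = −0.5 × (1.4051 + (-0.2019)) = -0.6016
c < 0: the inspector has a liberal response bias.

c = -0.60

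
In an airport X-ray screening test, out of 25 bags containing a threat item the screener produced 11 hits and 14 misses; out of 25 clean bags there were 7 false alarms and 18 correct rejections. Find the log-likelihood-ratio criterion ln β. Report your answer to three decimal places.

H = 11/25 = 0.4400
FA = 7/25 = 0.2800
Φ⁻¹(H) = -0.1510
Φ⁻¹(FA) = -0.5828
ln β = −½·[z(H)² − z(FA)²] = −0.5 × (0.0228 − 0.3397) = 0.15845

ln β = 0.158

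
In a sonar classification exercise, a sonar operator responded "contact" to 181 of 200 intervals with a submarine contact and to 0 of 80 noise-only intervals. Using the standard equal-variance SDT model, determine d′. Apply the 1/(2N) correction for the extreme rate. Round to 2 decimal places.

The false-alarm rate is 0/80 = 0, so apply the 1/(2N) correction: FA → 1/(2·80) = 0.00625.
z(H) = z(0.90500) = 1.311
z(FA) = z(0.00625) = -2.498
d' = 1.311 − (-2.498) = 3.809

d′ = 3.81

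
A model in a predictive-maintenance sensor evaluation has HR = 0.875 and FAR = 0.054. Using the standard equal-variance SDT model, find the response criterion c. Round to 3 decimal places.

z(H) = 1.1503
z(FA) = -1.6072
c = −½·[z(H) + z(FA)] = −0.5 × (1.1503 + (-1.6072)) = 0.22845
c > 0: the model has a conservative response bias.

c = 0.228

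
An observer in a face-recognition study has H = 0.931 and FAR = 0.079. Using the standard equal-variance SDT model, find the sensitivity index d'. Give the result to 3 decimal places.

d' = 2.895

z(H) = z(0.931) = 1.4833
z(FA) = z(0.079) = -1.4118
d' = z(H) − z(FA) = 1.4833 − (-1.4118) = 2.8951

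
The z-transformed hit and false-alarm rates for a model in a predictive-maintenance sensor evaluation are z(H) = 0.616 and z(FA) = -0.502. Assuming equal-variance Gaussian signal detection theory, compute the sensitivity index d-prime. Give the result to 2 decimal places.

d-prime = 1.12

d' = z(H) − z(FA) = 0.616 − (-0.502) = 1.118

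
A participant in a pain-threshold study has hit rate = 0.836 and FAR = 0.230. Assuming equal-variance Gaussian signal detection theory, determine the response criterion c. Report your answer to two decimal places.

Φ⁻¹(H) = 0.978
Φ⁻¹(FA) = -0.739
c = −½·[z(H) + z(FA)] = −0.5 × (0.978 + (-0.739)) = -0.1195

c = -0.12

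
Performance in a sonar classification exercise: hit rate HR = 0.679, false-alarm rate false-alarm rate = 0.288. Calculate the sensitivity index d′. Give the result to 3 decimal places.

d′ = 1.024

z(H) = z(0.679) = 0.4649
z(FA) = z(0.288) = -0.5592
d' = z(H) − z(FA) = 0.4649 − (-0.5592) = 1.0241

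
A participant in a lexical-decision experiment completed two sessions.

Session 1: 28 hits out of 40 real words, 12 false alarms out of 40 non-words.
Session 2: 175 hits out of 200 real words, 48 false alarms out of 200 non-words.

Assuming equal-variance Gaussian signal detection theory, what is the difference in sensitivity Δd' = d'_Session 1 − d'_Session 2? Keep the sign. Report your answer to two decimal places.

Session 1: z(0.7000) = 0.524, z(0.3000) = -0.524, d' = 1.048
Session 2: z(0.8750) = 1.150, z(0.2400) = -0.706, d' = 1.856
Δd' = d'_Session 1 − d'_Session 2 = 1.048 − 1.856 = -0.808
Session 2 has the higher sensitivity.

Δd' = -0.81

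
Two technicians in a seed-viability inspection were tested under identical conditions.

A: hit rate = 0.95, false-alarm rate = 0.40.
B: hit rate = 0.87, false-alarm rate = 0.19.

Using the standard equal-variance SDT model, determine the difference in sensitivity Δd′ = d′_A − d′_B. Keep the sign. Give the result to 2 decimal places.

A: z(0.95) = 1.645, z(0.40) = -0.253, d' = 1.898
B: z(0.87) = 1.126, z(0.19) = -0.878, d' = 2.004
Δd' = d'_A − d'_B = 1.898 − 2.004 = -0.106
B has the higher sensitivity.

Δd′ = -0.11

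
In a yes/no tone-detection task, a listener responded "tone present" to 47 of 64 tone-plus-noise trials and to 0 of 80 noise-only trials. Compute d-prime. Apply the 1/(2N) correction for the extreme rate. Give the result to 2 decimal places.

d-prime = 3.12

The false-alarm rate is 0/80 = 0, so apply the 1/(2N) correction: FA → 1/(2·80) = 0.00625.
z(H) = z(0.73438) = 0.626
z(FA) = z(0.00625) = -2.498
d' = 0.626 − (-2.498) = 3.124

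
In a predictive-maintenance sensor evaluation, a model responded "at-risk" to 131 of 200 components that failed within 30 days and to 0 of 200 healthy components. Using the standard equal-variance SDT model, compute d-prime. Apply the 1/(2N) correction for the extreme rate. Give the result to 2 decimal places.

d-prime = 3.21

The false-alarm rate is 0/200 = 0, so apply the 1/(2N) correction: FA → 1/(2·200) = 0.00250.
z(H) = z(0.65500) = 0.399
z(FA) = z(0.00250) = -2.807
d' = 0.399 − (-2.807) = 3.206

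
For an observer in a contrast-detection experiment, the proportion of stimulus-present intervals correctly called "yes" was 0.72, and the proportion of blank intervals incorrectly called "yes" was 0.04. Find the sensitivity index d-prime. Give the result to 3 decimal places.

d-prime = 2.334

z(H) = z(0.72) = 0.5828
z(FA) = z(0.04) = -1.7507
d' = z(H) − z(FA) = 0.5828 − (-1.7507) = 2.3335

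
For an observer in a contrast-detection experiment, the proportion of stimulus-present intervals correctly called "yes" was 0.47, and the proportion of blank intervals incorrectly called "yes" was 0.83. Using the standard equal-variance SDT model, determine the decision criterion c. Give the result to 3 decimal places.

c = -0.439

z(0.47) = -0.0753, z(0.83) = 0.9542
c = −½·[z(H) + z(FA)] = −0.5 × (-0.0753 + 0.9542) = -0.43945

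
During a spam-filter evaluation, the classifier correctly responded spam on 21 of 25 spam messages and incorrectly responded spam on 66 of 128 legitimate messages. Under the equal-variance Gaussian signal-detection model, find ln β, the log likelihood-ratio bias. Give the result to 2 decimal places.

ln β = -0.49

H = 21/25 = 0.8400
FA = 66/128 = 0.5156
z(0.8400) = 0.994, z(0.5156) = 0.039
ln β = −½·[z(H)² − z(FA)²] = −0.5 × (0.988 − 0.002) = -0.493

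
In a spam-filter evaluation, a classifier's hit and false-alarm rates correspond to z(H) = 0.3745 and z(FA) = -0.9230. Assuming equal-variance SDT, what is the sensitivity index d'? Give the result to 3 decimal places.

d' = z(H) − z(FA) = 0.3745 − (-0.9230) = 1.2975

d' = 1.298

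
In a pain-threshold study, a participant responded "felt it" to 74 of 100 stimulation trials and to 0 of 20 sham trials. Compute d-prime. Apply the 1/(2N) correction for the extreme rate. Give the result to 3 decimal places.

The false-alarm rate is 0/20 = 0, so apply the 1/(2N) correction: FA → 1/(2·20) = 0.02500.
z(H) = z(0.74000) = 0.6433
z(FA) = z(0.02500) = -1.9600
d' = 0.6433 − (-1.9600) = 2.6033

d-prime = 2.603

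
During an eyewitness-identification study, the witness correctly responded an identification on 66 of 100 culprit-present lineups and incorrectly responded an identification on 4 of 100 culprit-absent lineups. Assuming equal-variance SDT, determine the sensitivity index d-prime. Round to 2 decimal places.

d-prime = 2.16

H = 66/100 = 0.6600
FA = 4/100 = 0.0400
Φ⁻¹(H) = 0.412
Φ⁻¹(FA) = -1.751
d' = z(H) − z(FA) = 0.412 − (-1.751) = 2.163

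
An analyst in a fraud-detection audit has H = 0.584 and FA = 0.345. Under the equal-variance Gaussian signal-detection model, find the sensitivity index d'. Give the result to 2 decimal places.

d' = 0.61

z(H) = 0.212
z(FA) = -0.399
d' = z(H) − z(FA) = 0.212 − (-0.399) = 0.611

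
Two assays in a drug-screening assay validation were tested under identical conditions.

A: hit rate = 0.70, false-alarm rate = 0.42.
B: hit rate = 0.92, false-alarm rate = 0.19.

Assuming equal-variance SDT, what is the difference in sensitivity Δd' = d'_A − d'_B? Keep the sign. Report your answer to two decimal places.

Δd' = -1.56

A: z(0.70) = 0.524, z(0.42) = -0.202, d' = 0.726
B: z(0.92) = 1.405, z(0.19) = -0.878, d' = 2.283
Δd' = d'_A − d'_B = 0.726 − 2.283 = -1.557
B has the higher sensitivity.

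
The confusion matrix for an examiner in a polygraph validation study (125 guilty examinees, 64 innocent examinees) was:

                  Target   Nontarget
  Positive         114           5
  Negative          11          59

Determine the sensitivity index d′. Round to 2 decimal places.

H = 114/125 = 0.9120
FA = 5/64 = 0.0781
z(H) = z(0.9120) = 1.353
z(FA) = z(0.0781) = -1.418
d' = z(H) − z(FA) = 1.353 − (-1.418) = 2.771

d′ = 2.77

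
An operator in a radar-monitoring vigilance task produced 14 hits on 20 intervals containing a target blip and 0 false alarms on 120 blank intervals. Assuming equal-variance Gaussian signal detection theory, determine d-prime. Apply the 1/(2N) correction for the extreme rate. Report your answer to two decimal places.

The false-alarm rate is 0/120 = 0, so apply the 1/(2N) correction: FA → 1/(2·120) = 0.00417.
z(H) = z(0.70000) = 0.524
z(FA) = z(0.00417) = -2.638
d' = 0.524 − (-2.638) = 3.162

d-prime = 3.16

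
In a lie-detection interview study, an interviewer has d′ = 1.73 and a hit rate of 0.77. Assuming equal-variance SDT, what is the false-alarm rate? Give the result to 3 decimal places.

false-alarm rate = 0.161

z(hit rate) = z(0.77) = 0.7388
z(FA) = z(H) − d' = 0.7388 − 1.73 = -0.9912
false-alarm rate = Φ(-0.9912) = 0.1608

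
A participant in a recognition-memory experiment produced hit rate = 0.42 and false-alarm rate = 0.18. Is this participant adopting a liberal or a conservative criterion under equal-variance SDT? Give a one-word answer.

z(H) = -0.202, z(FA) = -0.915
c = −½·(z(H) + z(FA)) = 0.5585
c > 0 → conservative criterion (biased toward responding “no”).

conservative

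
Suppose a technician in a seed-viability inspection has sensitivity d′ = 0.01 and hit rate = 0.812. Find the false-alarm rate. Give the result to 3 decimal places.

false-alarm rate = 0.809

z(hit rate) = z(0.812) = 0.8853
z(FA) = z(H) − d' = 0.8853 − 0.01 = 0.8753
false-alarm rate = Φ(0.8753) = 0.8093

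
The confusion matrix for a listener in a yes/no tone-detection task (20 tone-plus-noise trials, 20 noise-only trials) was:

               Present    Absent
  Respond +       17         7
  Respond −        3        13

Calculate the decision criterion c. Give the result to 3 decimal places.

H = 17/20 = 0.8500
FA = 7/20 = 0.3500
z(H) = z(0.8500) = 1.0364
z(FA) = z(0.3500) = -0.3853
c = −½·[z(H) + z(FA)] = −0.5 × (1.0364 + (-0.3853)) = -0.32555
c < 0: the listener has a liberal response bias.

c = -0.326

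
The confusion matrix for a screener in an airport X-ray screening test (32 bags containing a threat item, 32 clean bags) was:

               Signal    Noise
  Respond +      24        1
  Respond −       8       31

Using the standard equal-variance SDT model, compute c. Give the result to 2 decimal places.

H = 24/32 = 0.7500
FA = 1/32 = 0.0312
Φ⁻¹(H) = 0.6745
Φ⁻¹(FA) = -1.8634
c = −½·[z(H) + z(FA)] = −0.5 × (0.6745 + (-1.8634)) = 0.59445

c = 0.59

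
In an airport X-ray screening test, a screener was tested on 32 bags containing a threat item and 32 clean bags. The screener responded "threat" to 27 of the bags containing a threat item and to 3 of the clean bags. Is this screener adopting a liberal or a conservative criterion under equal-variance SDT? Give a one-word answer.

conservative

z(H) = 1.010, z(FA) = -1.318
c = −½·(z(H) + z(FA)) = 0.154
c > 0 → conservative criterion (biased toward responding “no”).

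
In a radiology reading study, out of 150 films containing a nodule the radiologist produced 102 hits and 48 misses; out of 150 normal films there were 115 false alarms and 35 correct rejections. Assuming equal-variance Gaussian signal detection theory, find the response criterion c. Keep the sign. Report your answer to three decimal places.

H = 102/150 = 0.6800
FA = 115/150 = 0.7667
z(H) = z(0.6800) = 0.4677
z(FA) = z(0.7667) = 0.7280
c = −½·[z(H) + z(FA)] = −0.5 × (0.4677 + 0.7280) = -0.59785

c = -0.598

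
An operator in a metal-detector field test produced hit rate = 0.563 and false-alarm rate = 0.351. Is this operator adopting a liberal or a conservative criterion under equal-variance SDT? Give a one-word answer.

z(H) = 0.159, z(FA) = -0.383
c = −½·(z(H) + z(FA)) = 0.112
c > 0 → conservative criterion (biased toward responding “no”).

conservative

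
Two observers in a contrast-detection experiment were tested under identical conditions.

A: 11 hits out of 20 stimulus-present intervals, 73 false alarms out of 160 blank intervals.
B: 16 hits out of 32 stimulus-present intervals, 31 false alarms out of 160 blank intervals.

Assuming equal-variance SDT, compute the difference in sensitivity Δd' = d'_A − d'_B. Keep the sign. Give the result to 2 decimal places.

Δd' = -0.63

A: z(0.5500) = 0.126, z(0.4562) = -0.110, d' = 0.236
B: z(0.5000) = 0.000, z(0.1938) = -0.864, d' = 0.864
Δd' = d'_A − d'_B = 0.236 − 0.864 = -0.628
B has the higher sensitivity.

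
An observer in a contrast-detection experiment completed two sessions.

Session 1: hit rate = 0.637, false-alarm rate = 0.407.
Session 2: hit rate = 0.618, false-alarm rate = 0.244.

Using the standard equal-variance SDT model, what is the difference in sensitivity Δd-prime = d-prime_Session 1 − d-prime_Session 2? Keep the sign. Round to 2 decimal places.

Δd-prime = -0.41

Session 1: z(0.637) = 0.350, z(0.407) = -0.235, d' = 0.585
Session 2: z(0.618) = 0.300, z(0.244) = -0.693, d' = 0.993
Δd' = d'_Session 1 − d'_Session 2 = 0.585 − 0.993 = -0.408
Session 2 has the higher sensitivity.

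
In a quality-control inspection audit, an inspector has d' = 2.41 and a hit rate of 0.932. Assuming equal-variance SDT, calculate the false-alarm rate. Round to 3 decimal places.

z(hit rate) = z(0.932) = 1.4909
z(FA) = z(H) − d' = 1.4909 − 2.41 = -0.9191
false-alarm rate = Φ(-0.9191) = 0.1790

false-alarm rate = 0.179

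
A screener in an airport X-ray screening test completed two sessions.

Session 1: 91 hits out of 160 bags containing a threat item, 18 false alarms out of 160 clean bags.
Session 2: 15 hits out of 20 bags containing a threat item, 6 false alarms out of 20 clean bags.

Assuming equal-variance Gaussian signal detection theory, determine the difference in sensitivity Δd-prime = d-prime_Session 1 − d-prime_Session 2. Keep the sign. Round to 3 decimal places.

Δd-prime = 0.188

Session 1: z(0.5687) = 0.1731, z(0.1125) = -1.2133, d' = 1.3864
Session 2: z(0.7500) = 0.6745, z(0.3000) = -0.5244, d' = 1.1989
Δd' = d'_Session 1 − d'_Session 2 = 1.3864 − 1.1989 = 0.1875
Session 1 has the higher sensitivity.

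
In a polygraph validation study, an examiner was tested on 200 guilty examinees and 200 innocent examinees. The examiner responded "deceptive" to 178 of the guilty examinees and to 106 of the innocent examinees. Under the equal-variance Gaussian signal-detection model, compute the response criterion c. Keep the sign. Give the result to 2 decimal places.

c = -0.65

H = 178/200 = 0.8900
FA = 106/200 = 0.5300
z(H) = z(0.8900) = 1.227
z(FA) = z(0.5300) = 0.075
c = −½·[z(H) + z(FA)] = −0.5 × (1.227 + 0.075) = -0.651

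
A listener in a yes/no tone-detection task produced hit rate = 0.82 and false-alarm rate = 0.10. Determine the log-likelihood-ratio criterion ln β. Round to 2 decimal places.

Φ⁻¹(0.82) = 0.915, Φ⁻¹(0.10) = -1.282
ln β = −½·[z(H)² − z(FA)²] = −0.5 × (0.837 − 1.644) = 0.4035

ln β = 0.40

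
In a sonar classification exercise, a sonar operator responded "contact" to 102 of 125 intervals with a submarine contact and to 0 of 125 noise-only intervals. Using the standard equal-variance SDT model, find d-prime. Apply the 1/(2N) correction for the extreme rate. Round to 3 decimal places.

The false-alarm rate is 0/125 = 0, so apply the 1/(2N) correction: FA → 1/(2·125) = 0.00400.
z(H) = z(0.81600) = 0.9002
z(FA) = z(0.00400) = -2.6521
d' = 0.9002 − (-2.6521) = 3.5523

d-prime = 3.552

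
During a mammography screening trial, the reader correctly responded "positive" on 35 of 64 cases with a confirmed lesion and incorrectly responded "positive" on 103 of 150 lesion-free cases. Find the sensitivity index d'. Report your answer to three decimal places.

d' = -0.369

H = 35/64 = 0.5469
FA = 103/150 = 0.6867
z(H) = z(0.5469) = 0.1178
z(FA) = z(0.6867) = 0.4865
d' = z(H) − z(FA) = 0.1178 − 0.4865 = -0.3687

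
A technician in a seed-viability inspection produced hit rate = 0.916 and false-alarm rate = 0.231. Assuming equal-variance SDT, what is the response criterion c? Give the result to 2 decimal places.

z(H) = 1.379
z(FA) = -0.736
c = −½·[z(H) + z(FA)] = −0.5 × (1.379 + (-0.736)) = -0.3215

c = -0.32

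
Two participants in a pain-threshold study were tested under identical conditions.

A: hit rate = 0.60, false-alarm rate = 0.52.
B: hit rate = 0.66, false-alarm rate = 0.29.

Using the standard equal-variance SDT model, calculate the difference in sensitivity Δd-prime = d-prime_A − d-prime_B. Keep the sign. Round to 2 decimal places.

Δd-prime = -0.76

A: z(0.60) = 0.253, z(0.52) = 0.050, d' = 0.203
B: z(0.66) = 0.412, z(0.29) = -0.553, d' = 0.965
Δd' = d'_A − d'_B = 0.203 − 0.965 = -0.762
B has the higher sensitivity.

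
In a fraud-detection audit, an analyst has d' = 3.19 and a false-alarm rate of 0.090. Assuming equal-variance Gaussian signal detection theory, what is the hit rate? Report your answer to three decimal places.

hit rate = 0.968

z(false-alarm rate) = z(0.090) = -1.3408
z(H) = z(FA) + d' = -1.3408 + 3.19 = 1.8492
hit rate = Φ(1.8492) = 0.9678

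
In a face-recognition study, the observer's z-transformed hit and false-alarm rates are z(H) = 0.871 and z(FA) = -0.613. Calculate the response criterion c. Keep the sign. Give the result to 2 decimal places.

c = −½·[z(H) + z(FA)] = −½·(0.871 + (-0.613)) = -0.129
c < 0: the observer has a liberal response bias.

c = -0.13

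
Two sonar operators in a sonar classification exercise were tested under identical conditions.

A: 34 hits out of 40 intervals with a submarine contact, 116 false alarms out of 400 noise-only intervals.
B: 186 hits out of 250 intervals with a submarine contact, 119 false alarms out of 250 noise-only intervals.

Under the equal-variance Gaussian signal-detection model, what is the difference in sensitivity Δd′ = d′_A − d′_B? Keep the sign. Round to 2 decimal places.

Δd′ = 0.87

A: z(0.8500) = 1.036, z(0.2900) = -0.553, d' = 1.589
B: z(0.7440) = 0.656, z(0.4760) = -0.060, d' = 0.716
Δd' = d'_A − d'_B = 1.589 − 0.716 = 0.873
A has the higher sensitivity.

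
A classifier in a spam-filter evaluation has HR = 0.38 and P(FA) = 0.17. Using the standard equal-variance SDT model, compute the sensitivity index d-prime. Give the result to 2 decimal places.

z(H) = -0.305
z(FA) = -0.954
d' = z(H) − z(FA) = -0.305 − (-0.954) = 0.649

d-prime = 0.65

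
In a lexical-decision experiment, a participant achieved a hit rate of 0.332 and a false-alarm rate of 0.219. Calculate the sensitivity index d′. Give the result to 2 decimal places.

d′ = 0.34

z(0.332) = -0.4344, z(0.219) = -0.7756
d' = z(H) − z(FA) = -0.4344 − (-0.7756) = 0.3412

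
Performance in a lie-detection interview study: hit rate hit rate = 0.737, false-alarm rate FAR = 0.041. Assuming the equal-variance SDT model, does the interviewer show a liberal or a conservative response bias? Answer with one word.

z(H) = 0.634, z(FA) = -1.739
c = −½·(z(H) + z(FA)) = 0.5525
c > 0 → conservative criterion (biased toward responding “no”).

conservative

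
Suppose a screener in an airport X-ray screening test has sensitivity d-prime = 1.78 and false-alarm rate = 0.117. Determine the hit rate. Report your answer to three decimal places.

z(false-alarm rate) = z(0.117) = -1.1901
z(H) = z(FA) + d' = -1.1901 + 1.78 = 0.5899
hit rate = Φ(0.5899) = 0.7224

hit rate = 0.722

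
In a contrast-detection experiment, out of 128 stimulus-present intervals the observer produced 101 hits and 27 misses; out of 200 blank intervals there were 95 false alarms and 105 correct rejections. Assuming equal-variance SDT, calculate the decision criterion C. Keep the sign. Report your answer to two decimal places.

C = -0.37

H = 101/128 = 0.7891
FA = 95/200 = 0.4750
z(0.7891) = 0.8033, z(0.4750) = -0.0627
c = −½·[z(H) + z(FA)] = −0.5 × (0.8033 + (-0.0627)) = -0.3703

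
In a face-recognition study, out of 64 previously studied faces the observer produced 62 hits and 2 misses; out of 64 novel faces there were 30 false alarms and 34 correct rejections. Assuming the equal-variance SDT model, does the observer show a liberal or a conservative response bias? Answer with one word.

z(H) = 1.863, z(FA) = -0.078
c = −½·(z(H) + z(FA)) = -0.8925
c < 0 → liberal criterion (biased toward responding “yes”).

liberal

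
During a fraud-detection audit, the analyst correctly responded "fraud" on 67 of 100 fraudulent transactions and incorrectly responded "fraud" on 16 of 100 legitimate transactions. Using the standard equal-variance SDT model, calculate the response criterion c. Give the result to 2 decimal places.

H = 67/100 = 0.6700
FA = 16/100 = 0.1600
z(0.6700) = 0.4399, z(0.1600) = -0.9945
c = −½·[z(H) + z(FA)] = −0.5 × (0.4399 + (-0.9945)) = 0.2773

c = 0.28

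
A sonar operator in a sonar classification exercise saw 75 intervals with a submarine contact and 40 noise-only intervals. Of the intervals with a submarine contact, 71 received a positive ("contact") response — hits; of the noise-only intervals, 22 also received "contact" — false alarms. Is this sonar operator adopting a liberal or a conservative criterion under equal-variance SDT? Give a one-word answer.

z(H) = 1.613, z(FA) = 0.126
c = −½·(z(H) + z(FA)) = -0.8695
c < 0 → liberal criterion (biased toward responding “yes”).

liberal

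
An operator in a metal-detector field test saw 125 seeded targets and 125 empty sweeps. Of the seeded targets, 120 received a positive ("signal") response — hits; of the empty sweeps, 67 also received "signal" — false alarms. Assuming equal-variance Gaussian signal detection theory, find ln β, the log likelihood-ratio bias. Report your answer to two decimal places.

H = 120/125 = 0.9600
FA = 67/125 = 0.5360
Φ⁻¹(H) = Φ⁻¹(0.9600) = 1.751
Φ⁻¹(FA) = Φ⁻¹(0.5360) = 0.090
ln β = −½·[z(H)² − z(FA)²] = −0.5 × (3.066 − 0.008) = -1.529

ln β = -1.53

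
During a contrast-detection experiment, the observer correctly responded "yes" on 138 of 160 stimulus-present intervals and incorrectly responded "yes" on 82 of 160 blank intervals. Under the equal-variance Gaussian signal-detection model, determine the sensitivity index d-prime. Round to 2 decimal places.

H = 138/160 = 0.8625
FA = 82/160 = 0.5125
z(H) = 1.0916
z(FA) = 0.0313
d' = z(H) − z(FA) = 1.0916 − 0.0313 = 1.0603

d-prime = 1.06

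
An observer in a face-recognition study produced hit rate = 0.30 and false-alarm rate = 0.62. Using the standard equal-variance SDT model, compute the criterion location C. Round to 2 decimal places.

C = 0.11

z(H) = -0.524
z(FA) = 0.305
c = −½·[z(H) + z(FA)] = −0.5 × (-0.524 + 0.305) = 0.1095
c > 0: the observer has a conservative response bias.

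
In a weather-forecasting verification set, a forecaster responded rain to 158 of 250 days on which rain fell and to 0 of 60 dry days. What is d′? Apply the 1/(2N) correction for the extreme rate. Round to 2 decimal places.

The false-alarm rate is 0/60 = 0, so apply the 1/(2N) correction: FA → 1/(2·60) = 0.00833.
z(H) = z(0.63200) = 0.337
z(FA) = z(0.00833) = -2.394
d' = 0.337 − (-2.394) = 2.731

d′ = 2.73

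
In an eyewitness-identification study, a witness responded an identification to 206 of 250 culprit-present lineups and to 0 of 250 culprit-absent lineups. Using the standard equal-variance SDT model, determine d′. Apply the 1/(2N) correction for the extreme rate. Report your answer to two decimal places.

The false-alarm rate is 0/250 = 0, so apply the 1/(2N) correction: FA → 1/(2·250) = 0.00200.
z(H) = z(0.82400) = 0.931
z(FA) = z(0.00200) = -2.878
d' = 0.931 − (-2.878) = 3.809

d′ = 3.81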